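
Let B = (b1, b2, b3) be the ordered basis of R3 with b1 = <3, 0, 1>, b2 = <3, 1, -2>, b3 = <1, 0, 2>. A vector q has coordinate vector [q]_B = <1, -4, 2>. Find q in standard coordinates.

<-7, -4, 13>

The coordinates say q = b1 - 4b2 + 2b3; adding the scaled basis vectors gives <-7, -4, 13>.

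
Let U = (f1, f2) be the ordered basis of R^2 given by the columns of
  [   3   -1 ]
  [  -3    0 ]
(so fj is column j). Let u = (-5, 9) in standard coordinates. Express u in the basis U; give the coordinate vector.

We seek scalars with c_1 f1 + c_2 f2 = u; equivalently solve M c = u where the columns of M are f1, f2.
System: 3c_1 - c_2 = -5, -3c_1 + 0c_2 = 9; solving gives c_1 = -3, c_2 = -4.
Check: -3f1 - 4f2 = (-5, 9).

(-3, -4)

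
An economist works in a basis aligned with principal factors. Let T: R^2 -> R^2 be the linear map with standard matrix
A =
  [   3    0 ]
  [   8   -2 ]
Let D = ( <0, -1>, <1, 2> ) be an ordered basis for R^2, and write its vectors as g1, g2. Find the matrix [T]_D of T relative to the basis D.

[[-2, 2], [0, 3]]

Let P have columns g1, g2. Then [T]_D = P^(-1) A P.
Here det P = 1, so P^(-1) is integer; computing A P first and then P^(-1)(A P) gives [[-2, 2], [0, 3]].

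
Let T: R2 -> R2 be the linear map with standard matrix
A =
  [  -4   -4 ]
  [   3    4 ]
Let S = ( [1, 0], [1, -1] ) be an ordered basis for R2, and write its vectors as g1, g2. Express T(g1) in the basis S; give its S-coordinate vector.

[-1, -3]

Column 1 of [T]_S is the S-coordinate vector of T(g1).
In standard coordinates T(g1) = A g1 = [-4, 3].
Converting to S: [-4, 3] = -g1 - 3g2, so the coordinate vector is [-1, -3].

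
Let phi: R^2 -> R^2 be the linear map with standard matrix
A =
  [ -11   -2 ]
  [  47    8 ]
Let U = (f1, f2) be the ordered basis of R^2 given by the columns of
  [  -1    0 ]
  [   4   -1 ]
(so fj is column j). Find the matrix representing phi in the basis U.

[[-3, -2], [3, 0]]

With P the matrix whose columns are f1, f2, [phi]_U = P^(-1) A P.
Column by column: phi(f1) = A f1 = [3, -15]; its U-coordinates [-3, 3] give column 1.
Continuing for each basis vector yields [phi]_U = [[-3, -2], [3, 0]].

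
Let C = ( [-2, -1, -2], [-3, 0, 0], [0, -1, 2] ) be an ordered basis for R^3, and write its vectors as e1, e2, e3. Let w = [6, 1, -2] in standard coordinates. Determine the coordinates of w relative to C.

We seek scalars with c_1 e1 + ... + c_3 e3 = w; equivalently solve M c = w where the columns of M are e1, ..., e3.
Gaussian elimination on [M | w] yields c = (0, -2, -1).
Check: 0·e1 - 2e2 - e3 = [6, 1, -2].

[0, -2, -1]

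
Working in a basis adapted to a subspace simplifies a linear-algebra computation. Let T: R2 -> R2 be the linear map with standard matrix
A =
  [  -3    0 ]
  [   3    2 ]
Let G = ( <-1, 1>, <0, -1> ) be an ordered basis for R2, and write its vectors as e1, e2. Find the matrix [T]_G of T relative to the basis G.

[[-3, 0], [-2, 2]]

With P the matrix whose columns are e1, e2, [T]_G = P^(-1) A P.
Column by column: T(e1) = A e1 = <3, -1>; its G-coordinates <-3, -2> give column 1.
Continuing for each basis vector yields [T]_G = [[-3, 0], [-2, 2]].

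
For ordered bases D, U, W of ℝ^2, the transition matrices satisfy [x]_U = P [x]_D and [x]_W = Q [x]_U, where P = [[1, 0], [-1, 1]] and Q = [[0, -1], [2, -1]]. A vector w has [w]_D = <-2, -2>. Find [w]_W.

First [w]_U = P [w]_D = <-2, 0>.
Then [w]_W = Q [w]_U = <0, -4>.

<0, -4>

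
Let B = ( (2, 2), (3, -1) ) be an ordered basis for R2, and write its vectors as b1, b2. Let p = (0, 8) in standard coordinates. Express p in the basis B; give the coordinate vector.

Write p = c_1 b1 + c_2 b2 and solve for the c_i.
System: 2c_1 + 3c_2 = 0, 2c_1 - c_2 = 8; solving gives c_1 = 3, c_2 = -2.
Check: 3b1 - 2b2 = (0, 8).

(3, -2)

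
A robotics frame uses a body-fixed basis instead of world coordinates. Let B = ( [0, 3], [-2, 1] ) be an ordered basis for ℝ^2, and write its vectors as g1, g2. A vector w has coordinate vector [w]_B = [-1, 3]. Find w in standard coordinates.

The coordinates say w = -g1 + 3g2; adding the scaled basis vectors gives [-6, 0].

[-6, 0]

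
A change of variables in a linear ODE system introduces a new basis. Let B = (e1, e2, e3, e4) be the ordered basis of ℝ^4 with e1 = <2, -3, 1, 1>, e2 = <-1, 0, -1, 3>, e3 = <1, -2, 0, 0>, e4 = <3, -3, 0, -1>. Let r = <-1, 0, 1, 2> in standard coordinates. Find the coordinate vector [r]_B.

Write r = c_1 e1 + ... + c_4 e4 and solve for the c_i.
Solving this 4x4 system gives c = (1, 0, 0, -1).
Check: e1 + 0·e2 + 0·e3 - e4 = <-1, 0, 1, 2>.

<1, 0, 0, -1>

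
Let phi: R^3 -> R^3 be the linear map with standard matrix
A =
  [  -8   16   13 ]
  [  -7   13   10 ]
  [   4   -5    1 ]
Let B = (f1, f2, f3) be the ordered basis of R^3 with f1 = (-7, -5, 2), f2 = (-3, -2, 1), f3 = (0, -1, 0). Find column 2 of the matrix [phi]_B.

Compute phi(f2) = A f2 = (5, 5, -1) in standard coordinates.
Then write this in B-coordinates: solve for y in y_1 f1 + ... + y_3 f3 = (5, 5, -1).
This gives y = (-2, 3, -1), which is column 2 of [phi]_B.

(-2, 3, -1)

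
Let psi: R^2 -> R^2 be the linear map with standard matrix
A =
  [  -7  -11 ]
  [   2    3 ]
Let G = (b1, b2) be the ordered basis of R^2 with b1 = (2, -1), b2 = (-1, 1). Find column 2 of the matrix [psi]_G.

Column 2 of [psi]_G is the G-coordinate vector of psi(b2).
In standard coordinates psi(b2) = A b2 = (-4, 1).
Converting to G: (-4, 1) = -3b1 - 2b2, so the coordinate vector is (-3, -2).

(-3, -2)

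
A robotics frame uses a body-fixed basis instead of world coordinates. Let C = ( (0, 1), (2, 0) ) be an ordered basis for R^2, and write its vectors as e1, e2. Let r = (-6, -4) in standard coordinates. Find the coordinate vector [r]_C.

(-4, -3)

[r]_C is the unique c with M c = r, where M has columns e1, e2.
System: 0c_1 + 2c_2 = -6, c_1 + 0c_2 = -4; solving gives c_1 = -4, c_2 = -3.
Check: -4e1 - 3e2 = (-6, -4).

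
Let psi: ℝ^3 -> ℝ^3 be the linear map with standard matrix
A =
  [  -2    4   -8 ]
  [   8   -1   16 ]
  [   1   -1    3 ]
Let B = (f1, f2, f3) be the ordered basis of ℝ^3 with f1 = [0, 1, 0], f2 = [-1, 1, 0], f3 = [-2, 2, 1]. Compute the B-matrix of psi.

Let P have columns f1, ..., f3. Then [psi]_B = P^(-1) A P.
Here det P = 1, so P^(-1) is integer; computing A P first and then P^(-1)(A P) gives [[3, -3, 2], [-2, -2, -2], [-1, -2, -1]].

[[3, -3, 2], [-2, -2, -2], [-1, -2, -1]]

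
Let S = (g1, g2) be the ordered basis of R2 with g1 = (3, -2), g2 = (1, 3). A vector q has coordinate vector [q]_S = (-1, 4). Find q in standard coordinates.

(1, 14)

The coordinates say q = -g1 + 4g2; adding the scaled basis vectors gives (1, 14).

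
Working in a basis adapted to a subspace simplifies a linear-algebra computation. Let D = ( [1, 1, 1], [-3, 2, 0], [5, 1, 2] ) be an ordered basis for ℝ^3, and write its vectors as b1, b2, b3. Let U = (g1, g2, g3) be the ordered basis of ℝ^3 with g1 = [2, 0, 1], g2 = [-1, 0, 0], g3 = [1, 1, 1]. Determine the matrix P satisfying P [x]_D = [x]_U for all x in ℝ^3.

[[0, -2, 1], [0, 1, -2], [1, 2, 1]]

Column j of P is [bj]_U, since P maps D-coordinates to U-coordinates.
Expressing b1 in U: b1 = 0·g1 + 0·g2 + g3, so column 1 of P is [0, 0, 1].
Doing the same for each bj gives P = [[0, -2, 1], [0, 1, -2], [1, 2, 1]].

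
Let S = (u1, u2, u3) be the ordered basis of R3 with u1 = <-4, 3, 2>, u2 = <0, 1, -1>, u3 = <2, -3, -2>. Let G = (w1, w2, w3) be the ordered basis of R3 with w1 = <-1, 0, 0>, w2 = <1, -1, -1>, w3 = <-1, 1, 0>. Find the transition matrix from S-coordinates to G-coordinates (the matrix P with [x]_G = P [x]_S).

Take x = uj: its S-coordinates are the j-th standard unit vector, so P e_j — column j of P — equals [uj]_G.
u1 = w1 - 2w2 + w3, giving column 1 = <1, -2, 1>; repeating for each j gives P = [[1, -1, 1], [-2, 1, 2], [1, 2, -1]].

[[1, -1, 1], [-2, 1, 2], [1, 2, -1]]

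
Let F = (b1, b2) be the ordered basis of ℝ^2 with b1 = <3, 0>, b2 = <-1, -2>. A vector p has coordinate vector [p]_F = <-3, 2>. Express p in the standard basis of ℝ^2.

<-11, -4>

By definition p = -3b1 + 2b2.
Summing componentwise gives <-11, -4>.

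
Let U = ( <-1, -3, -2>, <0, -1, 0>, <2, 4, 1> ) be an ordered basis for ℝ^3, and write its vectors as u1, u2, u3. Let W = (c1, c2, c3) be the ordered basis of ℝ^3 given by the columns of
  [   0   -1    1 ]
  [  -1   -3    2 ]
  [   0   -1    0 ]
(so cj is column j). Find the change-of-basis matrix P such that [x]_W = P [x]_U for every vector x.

[[-1, 1, 1], [2, 0, -1], [1, 0, 1]]

Take x = uj: its U-coordinates are the j-th standard unit vector, so P e_j — column j of P — equals [uj]_W.
u1 = -c1 + 2c2 + c3, giving column 1 = <-1, 2, 1>; repeating for each j gives P = [[-1, 1, 1], [2, 0, -1], [1, 0, 1]].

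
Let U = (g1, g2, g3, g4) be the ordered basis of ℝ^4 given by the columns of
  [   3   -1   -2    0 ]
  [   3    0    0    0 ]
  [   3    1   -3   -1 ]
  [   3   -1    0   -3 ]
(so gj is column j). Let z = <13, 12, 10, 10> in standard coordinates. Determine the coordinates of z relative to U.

<4, -1, 0, 1>

We seek scalars with c_1 g1 + ... + c_4 g4 = z; equivalently solve M c = z where the columns of M are g1, ..., g4.
Row-reducing the augmented matrix [M | z] gives c = (4, -1, 0, 1).
Check: 4g1 - g2 + 0·g3 + g4 = <13, 12, 10, 10>.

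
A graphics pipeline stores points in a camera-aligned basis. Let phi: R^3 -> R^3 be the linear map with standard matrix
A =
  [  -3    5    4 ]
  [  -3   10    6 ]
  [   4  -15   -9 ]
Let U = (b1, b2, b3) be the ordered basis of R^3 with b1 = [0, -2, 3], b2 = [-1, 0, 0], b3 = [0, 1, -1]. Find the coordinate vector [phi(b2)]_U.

Compute phi(b2) = A b2 = [3, 3, -4] in standard coordinates.
Then write this in U-coordinates: solve for y in y_1 b1 + ... + y_3 b3 = [3, 3, -4].
This gives y = [-1, -3, 1], which is column 2 of [phi]_U.

[-1, -3, 1]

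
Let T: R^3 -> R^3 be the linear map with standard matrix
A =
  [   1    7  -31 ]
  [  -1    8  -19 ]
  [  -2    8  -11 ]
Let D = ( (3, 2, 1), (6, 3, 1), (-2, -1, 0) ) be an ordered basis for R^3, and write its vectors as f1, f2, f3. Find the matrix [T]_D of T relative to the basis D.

The j-th column of [T]_D is [T(fj)]_D.
T(f1) = A f1 = (-14, -6, -1) = 2f1 - 3f2 + f3, so column 1 is (2, -3, 1).
Repeating for f2, f3 and assembling the columns gives [[2, 2, -3], [-3, -1, -1], [1, 2, -3]].

[[2, 2, -3], [-3, -1, -1], [1, 2, -3]]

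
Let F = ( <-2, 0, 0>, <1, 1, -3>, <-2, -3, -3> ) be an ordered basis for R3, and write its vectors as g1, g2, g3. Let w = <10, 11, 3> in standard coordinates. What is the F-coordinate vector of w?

<-1, 2, -3>

We seek scalars with c_1 g1 + ... + c_3 g3 = w; equivalently solve M c = w where the columns of M are g1, ..., g3.
Solving this 3x3 system gives c = (-1, 2, -3).
Check: -g1 + 2g2 - 3g3 = <10, 11, 3>.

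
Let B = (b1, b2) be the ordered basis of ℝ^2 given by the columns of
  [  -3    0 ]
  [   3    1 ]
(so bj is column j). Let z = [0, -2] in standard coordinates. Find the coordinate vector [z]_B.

[0, -2]

We seek scalars with c_1 b1 + c_2 b2 = z; equivalently solve M c = z where the columns of M are b1, b2.
System: -3c_1 + 0c_2 = 0, 3c_1 + c_2 = -2; solving gives c_1 = 0, c_2 = -2.
Check: 0·b1 - 2b2 = [0, -2].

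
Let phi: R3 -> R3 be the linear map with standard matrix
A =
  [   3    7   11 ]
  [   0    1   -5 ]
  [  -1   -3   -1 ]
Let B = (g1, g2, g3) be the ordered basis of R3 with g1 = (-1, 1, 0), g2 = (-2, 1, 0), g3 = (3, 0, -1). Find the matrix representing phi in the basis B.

[[0, 0, 2], [1, 1, 3], [2, 1, 2]]

Let P have columns g1, ..., g3. Then [phi]_B = P^(-1) A P.
Here det P = -1, so P^(-1) is integer; computing A P first and then P^(-1)(A P) gives [[0, 0, 2], [1, 1, 3], [2, 1, 2]].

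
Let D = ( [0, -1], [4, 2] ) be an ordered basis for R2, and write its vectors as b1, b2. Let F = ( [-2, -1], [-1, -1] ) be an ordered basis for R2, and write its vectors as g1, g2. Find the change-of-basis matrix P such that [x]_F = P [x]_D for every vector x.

Let M have columns bj and N have columns gj. Then for every x, N [x]_F = x = M [x]_D, so P = N^(-1) M.
Since det N = 1, N^(-1) has integer entries; multiplying gives P = [[-1, -2], [2, 0]].

[[-1, -2], [2, 0]]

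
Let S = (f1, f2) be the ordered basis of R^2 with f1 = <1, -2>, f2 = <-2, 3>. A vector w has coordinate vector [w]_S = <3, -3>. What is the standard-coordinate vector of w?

<9, -15>

w = M [w]_S, where M has columns f1, f2.
Carrying out the matrix-vector product, w = <9, -15>.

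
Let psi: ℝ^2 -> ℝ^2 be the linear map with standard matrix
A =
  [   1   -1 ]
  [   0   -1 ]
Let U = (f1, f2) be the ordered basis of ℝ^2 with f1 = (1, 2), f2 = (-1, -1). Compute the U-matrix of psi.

With P the matrix whose columns are f1, f2, [psi]_U = P^(-1) A P.
Column by column: psi(f1) = A f1 = (-1, -2); its U-coordinates (-1, 0) give column 1.
Continuing for each basis vector yields [psi]_U = [[-1, 1], [0, 1]].

[[-1, 1], [0, 1]]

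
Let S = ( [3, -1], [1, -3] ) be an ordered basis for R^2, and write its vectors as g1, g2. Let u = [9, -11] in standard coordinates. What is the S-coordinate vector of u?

[u]_S is the unique c with M c = u, where M has columns g1, g2.
System: 3c_1 + c_2 = 9, -c_1 - 3c_2 = -11; solving gives c_1 = 2, c_2 = 3.
Check: 2g1 + 3g2 = [9, -11].

[2, 3]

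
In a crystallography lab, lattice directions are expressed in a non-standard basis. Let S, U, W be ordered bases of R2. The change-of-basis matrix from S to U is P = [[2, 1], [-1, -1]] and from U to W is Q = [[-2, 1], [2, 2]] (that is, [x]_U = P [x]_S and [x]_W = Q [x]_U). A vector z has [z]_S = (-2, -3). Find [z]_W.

First [z]_U = P [z]_S = (-7, 5).
Then [z]_W = Q [z]_U = (19, -4).

(19, -4)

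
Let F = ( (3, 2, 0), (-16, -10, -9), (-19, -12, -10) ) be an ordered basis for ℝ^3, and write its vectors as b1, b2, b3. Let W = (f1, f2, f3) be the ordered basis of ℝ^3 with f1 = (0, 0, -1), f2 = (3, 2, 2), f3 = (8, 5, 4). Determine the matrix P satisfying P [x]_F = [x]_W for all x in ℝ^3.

[[2, 1, 0], [1, 0, -1], [0, -2, -2]]

Column j of P is [bj]_W, since P maps F-coordinates to W-coordinates.
Expressing b1 in W: b1 = 2f1 + f2 + 0·f3, so column 1 of P is (2, 1, 0).
Doing the same for each bj gives P = [[2, 1, 0], [1, 0, -1], [0, -2, -2]].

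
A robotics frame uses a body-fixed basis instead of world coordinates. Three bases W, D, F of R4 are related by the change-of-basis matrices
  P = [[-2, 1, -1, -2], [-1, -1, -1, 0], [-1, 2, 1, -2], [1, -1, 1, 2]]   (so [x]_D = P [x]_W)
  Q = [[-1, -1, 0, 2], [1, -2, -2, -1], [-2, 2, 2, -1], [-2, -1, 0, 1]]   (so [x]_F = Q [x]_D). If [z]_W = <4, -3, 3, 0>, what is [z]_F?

<38, -2, -4, 42>

First [z]_D = P [z]_W = <-14, -4, -7, 10>.
Then [z]_F = Q [z]_D = <38, -2, -4, 42>.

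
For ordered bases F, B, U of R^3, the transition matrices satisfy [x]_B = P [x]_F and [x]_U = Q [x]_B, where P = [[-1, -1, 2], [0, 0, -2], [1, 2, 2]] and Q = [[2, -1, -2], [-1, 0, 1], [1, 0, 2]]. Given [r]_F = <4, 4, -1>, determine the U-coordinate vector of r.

Composing the changes, [r]_U = Q P [r]_F.
Q P = [[-4, -6, 2], [2, 3, 0], [1, 3, 6]]; applying this to <4, 4, -1> gives <-42, 20, 10>.

<-42, 20, 10>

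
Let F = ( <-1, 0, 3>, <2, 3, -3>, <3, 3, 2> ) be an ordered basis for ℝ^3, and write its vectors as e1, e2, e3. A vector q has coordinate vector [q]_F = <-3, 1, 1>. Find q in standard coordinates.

By definition q = -3e1 + e2 + e3.
Summing componentwise gives <8, 6, -10>.

<8, 6, -10>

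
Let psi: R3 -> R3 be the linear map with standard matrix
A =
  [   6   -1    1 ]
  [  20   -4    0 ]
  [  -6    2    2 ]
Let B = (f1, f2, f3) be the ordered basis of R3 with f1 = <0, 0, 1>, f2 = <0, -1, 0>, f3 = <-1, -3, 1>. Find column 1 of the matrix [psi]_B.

<3, 3, -1>

Column 1 of [psi]_B is the B-coordinate vector of psi(f1).
In standard coordinates psi(f1) = A f1 = <1, 0, 2>.
Converting to B: <1, 0, 2> = 3f1 + 3f2 - f3, so the coordinate vector is <3, 3, -1>.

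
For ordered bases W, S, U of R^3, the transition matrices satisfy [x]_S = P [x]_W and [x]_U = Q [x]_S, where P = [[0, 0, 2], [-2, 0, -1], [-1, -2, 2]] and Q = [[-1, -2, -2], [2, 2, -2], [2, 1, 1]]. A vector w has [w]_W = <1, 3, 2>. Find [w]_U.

<10, 6, 1>

Apply P to get S-coordinates <4, -4, -3>, then Q to get U-coordinates.
The result is [w]_U = <10, 6, 1>.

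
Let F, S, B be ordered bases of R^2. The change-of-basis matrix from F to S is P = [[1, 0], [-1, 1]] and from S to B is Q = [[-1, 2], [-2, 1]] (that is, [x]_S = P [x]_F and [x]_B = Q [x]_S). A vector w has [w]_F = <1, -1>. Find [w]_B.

Composing the changes, [w]_B = Q P [w]_F.
Q P = [[-3, 2], [-3, 1]]; applying this to <1, -1> gives <-5, -4>.

<-5, -4>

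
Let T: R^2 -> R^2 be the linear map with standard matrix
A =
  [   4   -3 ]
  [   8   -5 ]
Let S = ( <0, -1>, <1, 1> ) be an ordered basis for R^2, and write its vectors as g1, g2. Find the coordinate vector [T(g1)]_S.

<-2, 3>

Compute T(g1) = A g1 = <3, 5> in standard coordinates.
Then write this in S-coordinates: solve for y in y_1 g1 + y_2 g2 = <3, 5>.
This gives y = <-2, 3>, which is column 1 of [T]_S.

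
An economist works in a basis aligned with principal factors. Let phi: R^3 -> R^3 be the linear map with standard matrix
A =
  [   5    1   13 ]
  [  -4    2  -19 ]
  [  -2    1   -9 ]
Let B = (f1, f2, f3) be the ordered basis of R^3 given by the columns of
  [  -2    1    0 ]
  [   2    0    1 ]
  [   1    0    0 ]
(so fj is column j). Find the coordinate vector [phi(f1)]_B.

Column 1 of [phi]_B is the B-coordinate vector of phi(f1).
In standard coordinates phi(f1) = A f1 = <5, -7, -3>.
Converting to B: <5, -7, -3> = -3f1 - f2 - f3, so the coordinate vector is <-3, -1, -1>.

<-3, -1, -1>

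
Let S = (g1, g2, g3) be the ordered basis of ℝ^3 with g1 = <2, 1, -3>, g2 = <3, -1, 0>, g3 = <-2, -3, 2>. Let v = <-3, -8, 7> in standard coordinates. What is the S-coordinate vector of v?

Write v = c_1 g1 + ... + c_3 g3 and solve for the c_i.
Gaussian elimination on [M | v] yields c = (-1, 1, 2).
Check: -g1 + g2 + 2g3 = <-3, -8, 7>.

<-1, 1, 2>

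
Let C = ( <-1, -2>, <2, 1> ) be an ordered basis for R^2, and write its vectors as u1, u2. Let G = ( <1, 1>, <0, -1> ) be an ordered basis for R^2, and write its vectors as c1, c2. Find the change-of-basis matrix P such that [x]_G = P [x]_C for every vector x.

[[-1, 2], [1, 1]]

Take x = uj: its C-coordinates are the j-th standard unit vector, so P e_j — column j of P — equals [uj]_G.
u1 = -c1 + c2, giving column 1 = <-1, 1>; repeating for each j gives P = [[-1, 2], [1, 1]].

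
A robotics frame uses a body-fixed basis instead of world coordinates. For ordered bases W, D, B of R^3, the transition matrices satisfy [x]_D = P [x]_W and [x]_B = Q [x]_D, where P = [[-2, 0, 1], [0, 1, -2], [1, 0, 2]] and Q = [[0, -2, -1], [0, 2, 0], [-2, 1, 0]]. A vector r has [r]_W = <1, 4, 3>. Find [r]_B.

<-3, -4, -4>

Composing the changes, [r]_B = Q P [r]_W.
Q P = [[-1, -2, 2], [0, 2, -4], [4, 1, -4]]; applying this to <1, 4, 3> gives <-3, -4, -4>.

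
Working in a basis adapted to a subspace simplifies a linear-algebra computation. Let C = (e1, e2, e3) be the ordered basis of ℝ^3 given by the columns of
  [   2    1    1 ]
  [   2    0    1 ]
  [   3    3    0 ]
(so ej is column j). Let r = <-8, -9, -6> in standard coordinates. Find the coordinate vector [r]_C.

Write r = c_1 e1 + ... + c_3 e3 and solve for the c_i.
Row-reducing the augmented matrix [M | r] gives c = (-3, 1, -3).
Check: -3e1 + e2 - 3e3 = <-8, -9, -6>.

<-3, 1, -3>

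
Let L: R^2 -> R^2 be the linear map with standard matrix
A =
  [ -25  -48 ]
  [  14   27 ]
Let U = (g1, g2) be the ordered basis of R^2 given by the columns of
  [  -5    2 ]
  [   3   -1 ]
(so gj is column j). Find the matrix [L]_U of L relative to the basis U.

Let P have columns g1, g2. Then [L]_U = P^(-1) A P.
Here det P = -1, so P^(-1) is integer; computing A P first and then P^(-1)(A P) gives [[3, 0], [-2, -1]].

[[3, 0], [-2, -1]]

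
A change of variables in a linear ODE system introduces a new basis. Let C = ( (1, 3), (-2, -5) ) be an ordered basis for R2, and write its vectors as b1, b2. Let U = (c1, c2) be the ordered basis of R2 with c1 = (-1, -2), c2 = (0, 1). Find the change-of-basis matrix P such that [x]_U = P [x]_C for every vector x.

[[-1, 2], [1, -1]]

Column j of P is [bj]_U, since P maps C-coordinates to U-coordinates.
Expressing b1 in U: b1 = -c1 + c2, so column 1 of P is (-1, 1).
Doing the same for each bj gives P = [[-1, 2], [1, -1]].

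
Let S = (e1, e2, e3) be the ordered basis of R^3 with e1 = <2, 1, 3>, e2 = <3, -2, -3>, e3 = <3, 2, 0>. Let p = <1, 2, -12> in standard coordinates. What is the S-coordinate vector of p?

<-4, 0, 3>

[p]_S is the unique c with M c = p, where M has columns e1, ..., e3.
Row-reducing the augmented matrix [M | p] gives c = (-4, 0, 3).
Check: -4e1 + 0·e2 + 3e3 = <1, 2, -12>.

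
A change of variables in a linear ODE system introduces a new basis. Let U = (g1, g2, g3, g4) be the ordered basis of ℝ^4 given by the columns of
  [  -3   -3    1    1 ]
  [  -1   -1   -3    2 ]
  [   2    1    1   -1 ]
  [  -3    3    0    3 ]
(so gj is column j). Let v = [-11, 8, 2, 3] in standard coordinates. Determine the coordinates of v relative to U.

Write v = c_1 g1 + ... + c_4 g4 and solve for the c_i.
Gaussian elimination on [M | v] yields c = (3, 1, -2, 3).
Check: 3g1 + g2 - 2g3 + 3g4 = [-11, 8, 2, 3].

[3, 1, -2, 3]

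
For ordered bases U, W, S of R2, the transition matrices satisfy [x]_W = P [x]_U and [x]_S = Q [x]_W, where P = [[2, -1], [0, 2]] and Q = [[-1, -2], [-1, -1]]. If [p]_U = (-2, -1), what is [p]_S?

Composing the changes, [p]_S = Q P [p]_U.
Q P = [[-2, -3], [-2, -1]]; applying this to (-2, -1) gives (7, 5).

(7, 5)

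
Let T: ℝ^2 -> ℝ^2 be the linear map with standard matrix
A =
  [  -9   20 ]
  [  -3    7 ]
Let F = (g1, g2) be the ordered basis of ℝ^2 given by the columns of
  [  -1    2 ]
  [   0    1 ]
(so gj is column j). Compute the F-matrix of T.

With P the matrix whose columns are g1, g2, [T]_F = P^(-1) A P.
Column by column: T(g1) = A g1 = (9, 3); its F-coordinates (-3, 3) give column 1.
Continuing for each basis vector yields [T]_F = [[-3, 0], [3, 1]].

[[-3, 0], [3, 1]]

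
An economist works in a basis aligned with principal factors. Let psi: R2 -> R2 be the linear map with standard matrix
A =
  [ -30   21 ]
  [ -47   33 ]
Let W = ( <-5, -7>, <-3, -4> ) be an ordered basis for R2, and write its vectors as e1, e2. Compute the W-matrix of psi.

[[0, -3], [-1, 3]]

Let P have columns e1, e2. Then [psi]_W = P^(-1) A P.
Here det P = -1, so P^(-1) is integer; computing A P first and then P^(-1)(A P) gives [[0, -3], [-1, 3]].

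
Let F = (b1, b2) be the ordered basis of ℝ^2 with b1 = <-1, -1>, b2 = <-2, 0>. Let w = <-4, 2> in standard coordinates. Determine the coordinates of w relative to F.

<-2, 3>

Write w = c_1 b1 + c_2 b2 and solve for the c_i.
System: -c_1 - 2c_2 = -4, -c_1 + 0c_2 = 2; solving gives c_1 = -2, c_2 = 3.
Check: -2b1 + 3b2 = <-4, 2>.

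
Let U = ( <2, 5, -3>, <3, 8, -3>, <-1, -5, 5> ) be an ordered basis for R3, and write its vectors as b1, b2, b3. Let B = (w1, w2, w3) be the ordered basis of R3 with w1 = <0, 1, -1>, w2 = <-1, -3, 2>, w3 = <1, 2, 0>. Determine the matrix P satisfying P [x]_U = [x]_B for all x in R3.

Take x = bj: its U-coordinates are the j-th standard unit vector, so P e_j — column j of P — equals [bj]_B.
b1 = -w1 - 2w2 + 0·w3, giving column 1 = <-1, -2, 0>; repeating for each j gives P = [[-1, 1, -1], [-2, -1, 2], [0, 2, 1]].

[[-1, 1, -1], [-2, -1, 2], [0, 2, 1]]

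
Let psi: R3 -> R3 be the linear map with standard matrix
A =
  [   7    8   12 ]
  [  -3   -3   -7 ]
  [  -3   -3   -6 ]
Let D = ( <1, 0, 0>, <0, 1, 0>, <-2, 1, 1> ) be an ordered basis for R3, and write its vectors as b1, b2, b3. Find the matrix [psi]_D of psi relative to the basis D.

[[1, 2, 0], [0, 0, -1], [-3, -3, -3]]

With P the matrix whose columns are b1, ..., b3, [psi]_D = P^(-1) A P.
Column by column: psi(b1) = A b1 = <7, -3, -3>; its D-coordinates <1, 0, -3> give column 1.
Continuing for each basis vector yields [psi]_D = [[1, 2, 0], [0, 0, -1], [-3, -3, -3]].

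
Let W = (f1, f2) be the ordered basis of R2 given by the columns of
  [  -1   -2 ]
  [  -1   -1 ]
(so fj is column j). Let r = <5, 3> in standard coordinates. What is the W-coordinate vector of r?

[r]_W is the unique c with M c = r, where M has columns f1, f2.
System: -c_1 - 2c_2 = 5, -c_1 - c_2 = 3; solving gives c_1 = -1, c_2 = -2.
Check: -f1 - 2f2 = <5, 3>.

<-1, -2>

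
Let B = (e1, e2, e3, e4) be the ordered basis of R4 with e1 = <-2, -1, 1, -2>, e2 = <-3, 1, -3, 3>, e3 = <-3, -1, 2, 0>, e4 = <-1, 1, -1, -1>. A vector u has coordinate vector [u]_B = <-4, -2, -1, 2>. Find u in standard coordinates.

<15, 5, -2, 0>

The coordinates say u = -4e1 - 2e2 - e3 + 2e4; adding the scaled basis vectors gives <15, 5, -2, 0>.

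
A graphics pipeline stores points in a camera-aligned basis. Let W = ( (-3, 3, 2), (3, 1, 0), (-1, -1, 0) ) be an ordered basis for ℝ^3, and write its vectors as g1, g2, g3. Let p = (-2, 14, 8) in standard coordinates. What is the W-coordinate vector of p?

(4, 4, 2)

Write p = c_1 g1 + ... + c_3 g3 and solve for the c_i.
Solving this 3x3 system gives c = (4, 4, 2).
Check: 4g1 + 4g2 + 2g3 = (-2, 14, 8).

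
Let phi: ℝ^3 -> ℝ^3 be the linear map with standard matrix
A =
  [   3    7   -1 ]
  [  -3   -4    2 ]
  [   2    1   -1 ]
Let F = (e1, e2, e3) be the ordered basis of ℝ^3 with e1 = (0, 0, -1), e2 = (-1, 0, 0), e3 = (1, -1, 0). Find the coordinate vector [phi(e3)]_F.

Compute phi(e3) = A e3 = (-4, 1, 1) in standard coordinates.
Then write this in F-coordinates: solve for y in y_1 e1 + ... + y_3 e3 = (-4, 1, 1).
This gives y = (-1, 3, -1), which is column 3 of [phi]_F.

(-1, 3, -1)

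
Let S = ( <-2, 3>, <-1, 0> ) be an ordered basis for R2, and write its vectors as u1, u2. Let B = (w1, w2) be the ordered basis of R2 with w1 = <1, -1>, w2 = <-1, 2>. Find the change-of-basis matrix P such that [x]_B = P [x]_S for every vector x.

[[-1, -2], [1, -1]]

Take x = uj: its S-coordinates are the j-th standard unit vector, so P e_j — column j of P — equals [uj]_B.
u1 = -w1 + w2, giving column 1 = <-1, 1>; repeating for each j gives P = [[-1, -2], [1, -1]].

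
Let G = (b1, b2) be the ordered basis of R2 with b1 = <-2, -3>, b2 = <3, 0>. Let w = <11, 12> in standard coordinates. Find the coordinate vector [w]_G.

<-4, 1>

Write w = c_1 b1 + c_2 b2 and solve for the c_i.
System: -2c_1 + 3c_2 = 11, -3c_1 + 0c_2 = 12; solving gives c_1 = -4, c_2 = 1.
Check: -4b1 + b2 = <11, 12>.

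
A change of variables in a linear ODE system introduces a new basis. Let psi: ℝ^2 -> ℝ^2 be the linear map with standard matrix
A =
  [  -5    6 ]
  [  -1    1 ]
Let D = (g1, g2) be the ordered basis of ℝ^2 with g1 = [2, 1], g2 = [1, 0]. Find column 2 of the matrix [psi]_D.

[-1, -3]

Column 2 of [psi]_D is the D-coordinate vector of psi(g2).
In standard coordinates psi(g2) = A g2 = [-5, -1].
Converting to D: [-5, -1] = -g1 - 3g2, so the coordinate vector is [-1, -3].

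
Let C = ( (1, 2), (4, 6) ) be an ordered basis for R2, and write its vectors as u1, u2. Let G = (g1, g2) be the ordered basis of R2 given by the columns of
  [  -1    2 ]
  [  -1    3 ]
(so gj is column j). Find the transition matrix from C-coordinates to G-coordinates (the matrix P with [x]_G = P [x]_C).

[[1, 0], [1, 2]]

Let M have columns uj and N have columns gj. Then for every x, N [x]_G = x = M [x]_C, so P = N^(-1) M.
Since det N = -1, N^(-1) has integer entries; multiplying gives P = [[1, 0], [1, 2]].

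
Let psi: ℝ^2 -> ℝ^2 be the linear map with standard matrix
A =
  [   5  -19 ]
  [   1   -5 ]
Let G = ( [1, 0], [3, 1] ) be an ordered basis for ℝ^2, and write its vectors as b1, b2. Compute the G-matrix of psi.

Let P have columns b1, b2. Then [psi]_G = P^(-1) A P.
Here det P = 1, so P^(-1) is integer; computing A P first and then P^(-1)(A P) gives [[2, 2], [1, -2]].

[[2, 2], [1, -2]]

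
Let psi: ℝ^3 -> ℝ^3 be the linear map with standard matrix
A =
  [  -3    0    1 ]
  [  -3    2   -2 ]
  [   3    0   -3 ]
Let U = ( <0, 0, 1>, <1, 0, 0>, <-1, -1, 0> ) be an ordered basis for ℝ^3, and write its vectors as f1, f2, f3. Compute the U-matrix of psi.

[[-3, 3, -3], [3, 0, 2], [2, 3, -1]]

Let P have columns f1, ..., f3. Then [psi]_U = P^(-1) A P.
Here det P = -1, so P^(-1) is integer; computing A P first and then P^(-1)(A P) gives [[-3, 3, -3], [3, 0, 2], [2, 3, -1]].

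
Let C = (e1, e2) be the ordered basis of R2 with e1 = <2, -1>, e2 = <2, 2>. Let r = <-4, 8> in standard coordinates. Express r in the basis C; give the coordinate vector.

We seek scalars with c_1 e1 + c_2 e2 = r; equivalently solve M c = r where the columns of M are e1, e2.
System: 2c_1 + 2c_2 = -4, -c_1 + 2c_2 = 8; solving gives c_1 = -4, c_2 = 2.
Check: -4e1 + 2e2 = <-4, 8>.

<-4, 2>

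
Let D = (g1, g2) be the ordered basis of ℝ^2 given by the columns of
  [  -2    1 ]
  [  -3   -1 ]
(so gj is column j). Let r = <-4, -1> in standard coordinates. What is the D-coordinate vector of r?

Write r = c_1 g1 + c_2 g2 and solve for the c_i.
System: -2c_1 + c_2 = -4, -3c_1 - c_2 = -1; solving gives c_1 = 1, c_2 = -2.
Check: g1 - 2g2 = <-4, -1>.

<1, -2>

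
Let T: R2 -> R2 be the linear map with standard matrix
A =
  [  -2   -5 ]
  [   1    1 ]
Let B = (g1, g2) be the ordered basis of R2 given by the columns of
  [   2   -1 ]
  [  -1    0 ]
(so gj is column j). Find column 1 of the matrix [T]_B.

[-1, -3]

Compute T(g1) = A g1 = [1, 1] in standard coordinates.
Then write this in B-coordinates: solve for y in y_1 g1 + y_2 g2 = [1, 1].
This gives y = [-1, -3], which is column 1 of [T]_B.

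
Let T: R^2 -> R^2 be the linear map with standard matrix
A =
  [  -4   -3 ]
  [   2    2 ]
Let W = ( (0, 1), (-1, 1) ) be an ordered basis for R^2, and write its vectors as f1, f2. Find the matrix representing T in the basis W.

[[-1, 1], [3, -1]]

The j-th column of [T]_W is [T(fj)]_W.
T(f1) = A f1 = (-3, 2) = -f1 + 3f2, so column 1 is (-1, 3).
Repeating for f2 and assembling the columns gives [[-1, 1], [3, -1]].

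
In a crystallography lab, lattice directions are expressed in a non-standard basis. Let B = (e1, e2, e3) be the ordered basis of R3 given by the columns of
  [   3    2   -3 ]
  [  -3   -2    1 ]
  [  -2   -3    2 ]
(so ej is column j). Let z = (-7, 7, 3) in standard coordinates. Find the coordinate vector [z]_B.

(-3, 1, 0)

Write z = c_1 e1 + ... + c_3 e3 and solve for the c_i.
Gaussian elimination on [M | z] yields c = (-3, 1, 0).
Check: -3e1 + e2 + 0·e3 = (-7, 7, 3).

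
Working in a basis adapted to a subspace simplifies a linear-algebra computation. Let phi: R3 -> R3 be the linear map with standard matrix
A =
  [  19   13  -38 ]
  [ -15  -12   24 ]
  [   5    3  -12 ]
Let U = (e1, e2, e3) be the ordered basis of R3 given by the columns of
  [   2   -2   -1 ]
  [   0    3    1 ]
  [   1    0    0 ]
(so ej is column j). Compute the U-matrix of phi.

Let P have columns e1, ..., e3. Then [phi]_U = P^(-1) A P.
Here det P = 1, so P^(-1) is integer; computing A P first and then P^(-1)(A P) gives [[-2, -1, -2], [-2, -3, 1], [0, 3, 0]].

[[-2, -1, -2], [-2, -3, 1], [0, 3, 0]]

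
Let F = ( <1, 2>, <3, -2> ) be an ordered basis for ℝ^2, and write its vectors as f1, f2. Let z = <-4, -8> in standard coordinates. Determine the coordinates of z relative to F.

<-4, 0>

We seek scalars with c_1 f1 + c_2 f2 = z; equivalently solve M c = z where the columns of M are f1, f2.
System: c_1 + 3c_2 = -4, 2c_1 - 2c_2 = -8; solving gives c_1 = -4, c_2 = 0.
Check: -4f1 + 0·f2 = <-4, -8>.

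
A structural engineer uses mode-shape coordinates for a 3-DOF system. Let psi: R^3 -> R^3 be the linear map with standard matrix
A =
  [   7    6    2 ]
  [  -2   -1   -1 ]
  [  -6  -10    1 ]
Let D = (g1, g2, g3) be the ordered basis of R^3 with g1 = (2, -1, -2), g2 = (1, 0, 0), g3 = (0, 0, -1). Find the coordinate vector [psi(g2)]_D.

(2, 3, 2)

Column 2 of [psi]_D is the D-coordinate vector of psi(g2).
In standard coordinates psi(g2) = A g2 = (7, -2, -6).
Converting to D: (7, -2, -6) = 2g1 + 3g2 + 2g3, so the coordinate vector is (2, 3, 2).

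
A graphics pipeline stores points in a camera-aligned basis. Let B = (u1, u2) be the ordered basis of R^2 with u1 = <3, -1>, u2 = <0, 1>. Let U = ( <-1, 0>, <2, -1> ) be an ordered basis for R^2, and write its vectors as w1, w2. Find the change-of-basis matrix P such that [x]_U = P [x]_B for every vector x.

Let M have columns uj and N have columns wj. Then for every x, N [x]_U = x = M [x]_B, so P = N^(-1) M.
Since det N = 1, N^(-1) has integer entries; multiplying gives P = [[-1, -2], [1, -1]].

[[-1, -2], [1, -1]]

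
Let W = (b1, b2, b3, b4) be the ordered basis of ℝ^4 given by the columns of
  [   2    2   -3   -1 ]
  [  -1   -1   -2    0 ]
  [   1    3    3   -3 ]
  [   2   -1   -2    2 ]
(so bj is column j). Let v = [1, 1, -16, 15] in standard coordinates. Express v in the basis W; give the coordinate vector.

[2, -1, -1, 4]

Write v = c_1 b1 + ... + c_4 b4 and solve for the c_i.
Row-reducing the augmented matrix [M | v] gives c = (2, -1, -1, 4).
Check: 2b1 - b2 - b3 + 4b4 = [1, 1, -16, 15].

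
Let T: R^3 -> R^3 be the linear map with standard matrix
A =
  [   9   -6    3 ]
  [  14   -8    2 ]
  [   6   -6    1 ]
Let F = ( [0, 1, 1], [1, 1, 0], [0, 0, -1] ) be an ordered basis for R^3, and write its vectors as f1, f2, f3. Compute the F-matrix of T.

Let P have columns f1, ..., f3. Then [T]_F = P^(-1) A P.
Here det P = 1, so P^(-1) is integer; computing A P first and then P^(-1)(A P) gives [[-3, 3, 1], [-3, 3, -3], [2, 3, 2]].

[[-3, 3, 1], [-3, 3, -3], [2, 3, 2]]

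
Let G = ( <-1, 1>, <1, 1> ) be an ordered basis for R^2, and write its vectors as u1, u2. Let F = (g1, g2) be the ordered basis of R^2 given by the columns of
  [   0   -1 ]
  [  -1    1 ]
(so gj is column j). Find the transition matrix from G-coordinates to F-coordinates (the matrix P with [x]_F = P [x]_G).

Take x = uj: its G-coordinates are the j-th standard unit vector, so P e_j — column j of P — equals [uj]_F.
u1 = 0·g1 + g2, giving column 1 = <0, 1>; repeating for each j gives P = [[0, -2], [1, -1]].

[[0, -2], [1, -1]]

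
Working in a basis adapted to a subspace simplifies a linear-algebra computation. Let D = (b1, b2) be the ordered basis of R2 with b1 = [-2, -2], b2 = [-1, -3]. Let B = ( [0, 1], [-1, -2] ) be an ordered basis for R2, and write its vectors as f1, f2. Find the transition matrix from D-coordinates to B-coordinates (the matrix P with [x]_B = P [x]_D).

[[2, -1], [2, 1]]

Take x = bj: its D-coordinates are the j-th standard unit vector, so P e_j — column j of P — equals [bj]_B.
b1 = 2f1 + 2f2, giving column 1 = [2, 2]; repeating for each j gives P = [[2, -1], [2, 1]].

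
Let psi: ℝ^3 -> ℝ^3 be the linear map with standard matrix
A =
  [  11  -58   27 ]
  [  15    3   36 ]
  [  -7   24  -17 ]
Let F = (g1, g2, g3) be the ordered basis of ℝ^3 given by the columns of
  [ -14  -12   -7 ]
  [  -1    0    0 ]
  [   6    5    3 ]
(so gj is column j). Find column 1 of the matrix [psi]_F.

<-3, -2, 0>

Compute psi(g1) = A g1 = <66, 3, -28> in standard coordinates.
Then write this in F-coordinates: solve for y in y_1 g1 + ... + y_3 g3 = <66, 3, -28>.
This gives y = <-3, -2, 0>, which is column 1 of [psi]_F.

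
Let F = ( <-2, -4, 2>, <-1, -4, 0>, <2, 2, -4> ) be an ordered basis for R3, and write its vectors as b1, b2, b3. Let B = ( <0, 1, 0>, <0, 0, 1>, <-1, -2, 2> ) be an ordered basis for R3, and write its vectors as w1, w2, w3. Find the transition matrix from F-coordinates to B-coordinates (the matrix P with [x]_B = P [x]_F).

Column j of P is [bj]_B, since P maps F-coordinates to B-coordinates.
Expressing b1 in B: b1 = 0·w1 - 2w2 + 2w3, so column 1 of P is <0, -2, 2>.
Doing the same for each bj gives P = [[0, -2, -2], [-2, -2, 0], [2, 1, -2]].

[[0, -2, -2], [-2, -2, 0], [2, 1, -2]]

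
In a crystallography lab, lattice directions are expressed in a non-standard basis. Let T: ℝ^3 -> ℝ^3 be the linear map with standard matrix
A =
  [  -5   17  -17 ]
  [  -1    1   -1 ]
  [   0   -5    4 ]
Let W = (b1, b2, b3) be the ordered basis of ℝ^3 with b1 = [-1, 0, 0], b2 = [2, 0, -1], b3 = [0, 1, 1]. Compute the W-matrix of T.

[[-3, -1, 2], [1, 3, 1], [1, -1, 0]]

Let P have columns b1, ..., b3. Then [T]_W = P^(-1) A P.
Here det P = -1, so P^(-1) is integer; computing A P first and then P^(-1)(A P) gives [[-3, -1, 2], [1, 3, 1], [1, -1, 0]].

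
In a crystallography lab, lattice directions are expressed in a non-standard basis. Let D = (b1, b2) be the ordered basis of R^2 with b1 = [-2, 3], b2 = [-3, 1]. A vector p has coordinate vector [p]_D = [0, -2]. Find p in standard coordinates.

By definition p = 0·b1 - 2b2.
Summing componentwise gives [6, -2].

[6, -2]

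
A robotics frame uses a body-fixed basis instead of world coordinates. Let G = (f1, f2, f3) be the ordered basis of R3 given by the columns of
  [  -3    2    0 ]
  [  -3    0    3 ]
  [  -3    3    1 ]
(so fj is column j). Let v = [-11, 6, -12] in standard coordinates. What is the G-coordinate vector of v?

[1, -4, 3]

[v]_G is the unique c with M c = v, where M has columns f1, ..., f3.
Row-reducing the augmented matrix [M | v] gives c = (1, -4, 3).
Check: f1 - 4f2 + 3f3 = [-11, 6, -12].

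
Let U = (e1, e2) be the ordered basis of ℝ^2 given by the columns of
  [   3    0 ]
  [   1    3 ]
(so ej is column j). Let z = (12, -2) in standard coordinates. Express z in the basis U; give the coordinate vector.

[z]_U is the unique c with M c = z, where M has columns e1, e2.
System: 3c_1 + 0c_2 = 12, c_1 + 3c_2 = -2; solving gives c_1 = 4, c_2 = -2.
Check: 4e1 - 2e2 = (12, -2).

(4, -2)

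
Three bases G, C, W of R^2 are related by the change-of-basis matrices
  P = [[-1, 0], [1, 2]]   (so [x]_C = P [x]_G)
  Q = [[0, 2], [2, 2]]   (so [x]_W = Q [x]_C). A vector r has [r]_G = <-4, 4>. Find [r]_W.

Composing the changes, [r]_W = Q P [r]_G.
Q P = [[2, 4], [0, 4]]; applying this to <-4, 4> gives <8, 16>.

<8, 16>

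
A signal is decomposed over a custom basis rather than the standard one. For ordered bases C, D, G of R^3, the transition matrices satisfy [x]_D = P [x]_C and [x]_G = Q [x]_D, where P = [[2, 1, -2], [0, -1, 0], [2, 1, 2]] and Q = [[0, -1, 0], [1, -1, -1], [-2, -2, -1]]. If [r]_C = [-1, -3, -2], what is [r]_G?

Composing the changes, [r]_G = Q P [r]_C.
Q P = [[0, 1, 0], [0, 1, -4], [-6, -1, 2]]; applying this to [-1, -3, -2] gives [-3, 5, 5].

[-3, 5, 5]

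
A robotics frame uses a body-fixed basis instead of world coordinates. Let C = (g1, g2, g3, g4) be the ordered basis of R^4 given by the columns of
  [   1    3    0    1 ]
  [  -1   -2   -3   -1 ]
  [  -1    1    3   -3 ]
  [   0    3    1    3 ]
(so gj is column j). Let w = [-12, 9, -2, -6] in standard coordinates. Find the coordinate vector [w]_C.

[-4, -3, 0, 1]

Write w = c_1 g1 + ... + c_4 g4 and solve for the c_i.
Solving this 4x4 system gives c = (-4, -3, 0, 1).
Check: -4g1 - 3g2 + 0·g3 + g4 = [-12, 9, -2, -6].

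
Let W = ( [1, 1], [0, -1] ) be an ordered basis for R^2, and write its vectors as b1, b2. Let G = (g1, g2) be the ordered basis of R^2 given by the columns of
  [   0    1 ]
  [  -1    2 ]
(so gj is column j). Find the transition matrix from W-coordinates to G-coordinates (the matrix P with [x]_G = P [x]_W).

[[1, 1], [1, 0]]

Column j of P is [bj]_G, since P maps W-coordinates to G-coordinates.
Expressing b1 in G: b1 = g1 + g2, so column 1 of P is [1, 1].
Doing the same for each bj gives P = [[1, 1], [1, 0]].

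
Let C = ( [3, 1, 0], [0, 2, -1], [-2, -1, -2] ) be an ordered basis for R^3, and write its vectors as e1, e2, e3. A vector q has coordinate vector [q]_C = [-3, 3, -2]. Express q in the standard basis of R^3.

[-5, 5, 1]

q = M [q]_C, where M has columns e1, ..., e3.
Carrying out the matrix-vector product, q = [-5, 5, 1].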